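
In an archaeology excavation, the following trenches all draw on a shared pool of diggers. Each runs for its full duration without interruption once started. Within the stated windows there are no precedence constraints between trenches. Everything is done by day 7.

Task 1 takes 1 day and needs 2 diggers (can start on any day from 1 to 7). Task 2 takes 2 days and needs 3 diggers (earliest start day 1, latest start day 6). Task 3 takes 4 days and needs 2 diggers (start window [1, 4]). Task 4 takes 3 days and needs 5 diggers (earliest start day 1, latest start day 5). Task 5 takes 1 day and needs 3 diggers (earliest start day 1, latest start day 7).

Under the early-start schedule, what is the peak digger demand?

15

Early-start schedule: Task 1@1, Task 2@1, Task 3@1, Task 4@1, Task 5@1.
Load per day: day 1: 15, day 2: 10, day 3: 7, day 4: 2, day 5: 0, day 6: 0, day 7: 0.
Peak is 15.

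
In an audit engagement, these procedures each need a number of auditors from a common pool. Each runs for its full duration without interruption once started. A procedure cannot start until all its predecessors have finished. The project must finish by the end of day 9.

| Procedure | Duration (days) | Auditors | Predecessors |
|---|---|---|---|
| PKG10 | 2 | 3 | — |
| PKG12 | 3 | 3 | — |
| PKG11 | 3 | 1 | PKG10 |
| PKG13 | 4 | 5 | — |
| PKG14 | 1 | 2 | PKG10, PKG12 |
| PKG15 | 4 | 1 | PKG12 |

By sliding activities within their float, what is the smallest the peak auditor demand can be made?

Early-start (PKG10@1, PKG12@1, PKG11@3, PKG13@1, PKG14@4, PKG15@4) gives peak 11: d1:11  d2:11  d3:9  d4:9  d5:2  d6:1  d7:1  d8:0  d9:0.
Shift PKG13→4, PKG14→8, PKG15→6.
Schedule PKG10@1, PKG12@1, PKG11@3, PKG13@4, PKG14@8, PKG15@6: d1:6  d2:6  d3:4  d4:6  d5:6  d6:6  d7:6  d8:3  d9:1 — peak 6.

6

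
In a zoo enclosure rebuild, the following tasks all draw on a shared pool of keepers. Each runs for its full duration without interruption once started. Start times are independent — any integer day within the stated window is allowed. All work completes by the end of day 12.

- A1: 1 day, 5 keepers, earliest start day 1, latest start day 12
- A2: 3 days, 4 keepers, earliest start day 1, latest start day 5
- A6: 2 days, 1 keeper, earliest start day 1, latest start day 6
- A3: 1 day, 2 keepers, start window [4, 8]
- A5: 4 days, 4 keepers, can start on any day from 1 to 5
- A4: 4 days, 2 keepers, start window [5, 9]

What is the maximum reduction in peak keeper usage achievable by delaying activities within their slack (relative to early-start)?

9

Early-start peak: d1:14  d2:9  d3:8  d4:6  d5:2  d6:2  d7:2  d8:2  d9:0  d10:0  d11:0  d12:0 ⇒ 14.
Leveled (A1@12, A2@1, A6@1, A3@8, A5@4, A4@8): d1:5  d2:5  d3:4  d4:4  d5:4  d6:4  d7:4  d8:4  d9:2  d10:2  d11:2  d12:5 ⇒ 5.
Reduction 14 − 5 = 9.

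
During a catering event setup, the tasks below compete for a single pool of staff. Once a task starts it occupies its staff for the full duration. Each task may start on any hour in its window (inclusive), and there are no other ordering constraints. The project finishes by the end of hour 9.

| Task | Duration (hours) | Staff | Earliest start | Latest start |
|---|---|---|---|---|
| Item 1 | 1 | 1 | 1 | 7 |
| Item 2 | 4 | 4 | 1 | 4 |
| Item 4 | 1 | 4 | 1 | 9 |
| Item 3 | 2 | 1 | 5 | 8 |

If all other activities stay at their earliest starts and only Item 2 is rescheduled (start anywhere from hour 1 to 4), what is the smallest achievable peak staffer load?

Item 2@1: h1:9  h2:4  h3:4  h4:4  h5:1  h6:1  h7:0  h8:0  h9:0 → peak 9
Item 2@2: h1:5  h2:4  h3:4  h4:4  h5:5  h6:1  h7:0  h8:0  h9:0 → peak 5
Item 2@3: h1:5  h2:0  h3:4  h4:4  h5:5  h6:5  h7:0  h8:0  h9:0 → peak 5
Item 2@4: h1:5  h2:0  h3:0  h4:4  h5:5  h6:5  h7:4  h8:0  h9:0 → peak 5
Best is Item 2@2, peak 5.

5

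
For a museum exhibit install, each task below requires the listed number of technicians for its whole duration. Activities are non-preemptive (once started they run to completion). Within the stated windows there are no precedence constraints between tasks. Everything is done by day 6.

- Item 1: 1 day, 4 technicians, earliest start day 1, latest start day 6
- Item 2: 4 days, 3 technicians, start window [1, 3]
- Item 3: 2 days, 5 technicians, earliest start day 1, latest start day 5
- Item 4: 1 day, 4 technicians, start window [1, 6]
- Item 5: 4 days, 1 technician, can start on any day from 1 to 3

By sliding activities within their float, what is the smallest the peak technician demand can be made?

Early-start (Item 1@1, Item 2@1, Item 3@1, Item 4@1, Item 5@1) gives peak 17: d1:17  d2:9  d3:4  d4:4  d5:0  d6:0.
Shift Item 3→5, Item 4→2, Item 5→3.
Schedule Item 1@1, Item 2@1, Item 3@5, Item 4@2, Item 5@3: d1:7  d2:7  d3:4  d4:4  d5:6  d6:6 — peak 7.

7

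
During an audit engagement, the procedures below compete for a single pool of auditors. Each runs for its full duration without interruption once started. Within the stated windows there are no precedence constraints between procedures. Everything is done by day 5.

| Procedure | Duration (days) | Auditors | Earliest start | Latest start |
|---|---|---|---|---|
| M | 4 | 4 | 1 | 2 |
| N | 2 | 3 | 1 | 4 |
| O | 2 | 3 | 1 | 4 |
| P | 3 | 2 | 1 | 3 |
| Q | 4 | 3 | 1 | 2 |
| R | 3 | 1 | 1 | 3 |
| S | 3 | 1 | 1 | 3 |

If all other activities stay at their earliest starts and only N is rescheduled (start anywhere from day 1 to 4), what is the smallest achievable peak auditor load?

14

N@1: d1:17  d2:17  d3:11  d4:7  d5:0 → peak 17
N@2: d1:14  d2:17  d3:14  d4:7  d5:0 → peak 17
N@3: d1:14  d2:14  d3:14  d4:10  d5:0 → peak 14
N@4: d1:14  d2:14  d3:11  d4:10  d5:3 → peak 14
Best is N@3, peak 14.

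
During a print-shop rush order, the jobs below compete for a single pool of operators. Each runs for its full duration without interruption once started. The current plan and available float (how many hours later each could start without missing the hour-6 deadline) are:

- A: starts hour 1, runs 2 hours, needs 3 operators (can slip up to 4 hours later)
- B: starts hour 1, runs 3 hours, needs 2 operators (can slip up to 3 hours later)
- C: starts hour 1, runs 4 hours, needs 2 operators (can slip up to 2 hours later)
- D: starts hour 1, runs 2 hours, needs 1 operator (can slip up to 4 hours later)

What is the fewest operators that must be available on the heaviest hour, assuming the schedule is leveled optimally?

4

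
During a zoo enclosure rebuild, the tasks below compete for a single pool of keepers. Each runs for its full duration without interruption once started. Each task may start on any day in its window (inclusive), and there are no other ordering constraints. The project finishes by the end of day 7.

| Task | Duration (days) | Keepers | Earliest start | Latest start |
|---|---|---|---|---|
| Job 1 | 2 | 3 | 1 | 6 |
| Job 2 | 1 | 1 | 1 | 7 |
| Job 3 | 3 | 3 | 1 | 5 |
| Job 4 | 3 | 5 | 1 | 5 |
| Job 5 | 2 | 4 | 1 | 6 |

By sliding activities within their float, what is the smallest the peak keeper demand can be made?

7

Early-start (Job 1@1, Job 2@1, Job 3@1, Job 4@1, Job 5@1) gives peak 16: d1:16  d2:15  d3:8  d4:0  d5:0  d6:0  d7:0.
Shift Job 4→5, Job 5→3.
Schedule Job 1@1, Job 2@1, Job 3@1, Job 4@5, Job 5@3: d1:7  d2:6  d3:7  d4:4  d5:5  d6:5  d7:5 — peak 7.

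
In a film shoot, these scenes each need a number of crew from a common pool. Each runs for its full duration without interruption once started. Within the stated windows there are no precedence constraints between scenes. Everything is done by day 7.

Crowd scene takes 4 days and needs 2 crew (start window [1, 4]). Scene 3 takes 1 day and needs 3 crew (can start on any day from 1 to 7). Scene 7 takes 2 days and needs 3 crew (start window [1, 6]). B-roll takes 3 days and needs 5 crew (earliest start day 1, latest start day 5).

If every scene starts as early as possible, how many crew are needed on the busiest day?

Early-start schedule: Crowd scene@1, Scene 3@1, Scene 7@1, B-roll@1.
Load per day: day 1: 13, day 2: 10, day 3: 7, day 4: 2, day 5: 0, day 6: 0, day 7: 0.
Peak is 13.

13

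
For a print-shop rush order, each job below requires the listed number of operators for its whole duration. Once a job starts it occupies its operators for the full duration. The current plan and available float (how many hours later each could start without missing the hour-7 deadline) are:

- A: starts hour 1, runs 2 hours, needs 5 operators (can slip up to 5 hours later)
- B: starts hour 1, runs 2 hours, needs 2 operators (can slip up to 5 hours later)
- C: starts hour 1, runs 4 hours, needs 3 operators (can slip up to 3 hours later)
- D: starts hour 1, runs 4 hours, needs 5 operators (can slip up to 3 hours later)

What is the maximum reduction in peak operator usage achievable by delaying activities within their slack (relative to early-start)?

Early-start peak: h1:15  h2:15  h3:8  h4:8  h5:0  h6:0  h7:0 ⇒ 15.
Leveled (A@1, B@1, C@3, D@3): h1:7  h2:7  h3:8  h4:8  h5:8  h6:8  h7:0 ⇒ 8.
Reduction 15 − 8 = 7.

7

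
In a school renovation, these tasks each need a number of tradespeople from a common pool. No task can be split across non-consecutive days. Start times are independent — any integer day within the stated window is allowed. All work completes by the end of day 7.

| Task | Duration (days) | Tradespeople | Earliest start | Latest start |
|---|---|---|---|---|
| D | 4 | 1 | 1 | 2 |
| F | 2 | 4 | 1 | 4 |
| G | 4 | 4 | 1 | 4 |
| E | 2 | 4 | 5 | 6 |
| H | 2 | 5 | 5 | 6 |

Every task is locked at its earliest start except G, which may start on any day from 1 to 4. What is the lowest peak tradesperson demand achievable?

G@1: d1:9  d2:9  d3:5  d4:5  d5:9  d6:9  d7:0 → peak 9
G@2: d1:5  d2:9  d3:5  d4:5  d5:13  d6:9  d7:0 → peak 13
G@3: d1:5  d2:5  d3:5  d4:5  d5:13  d6:13  d7:0 → peak 13
G@4: d1:5  d2:5  d3:1  d4:5  d5:13  d6:13  d7:4 → peak 13
Best is G@1, peak 9.

9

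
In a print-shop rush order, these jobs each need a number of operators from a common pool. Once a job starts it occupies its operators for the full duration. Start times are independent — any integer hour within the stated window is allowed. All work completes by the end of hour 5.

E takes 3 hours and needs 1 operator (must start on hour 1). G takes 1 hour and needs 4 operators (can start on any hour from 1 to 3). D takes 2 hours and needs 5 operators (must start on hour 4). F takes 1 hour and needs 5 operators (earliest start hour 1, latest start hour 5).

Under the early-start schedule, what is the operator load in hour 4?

At early start, hour 4 has: D.
Demand: 5 = 5.

5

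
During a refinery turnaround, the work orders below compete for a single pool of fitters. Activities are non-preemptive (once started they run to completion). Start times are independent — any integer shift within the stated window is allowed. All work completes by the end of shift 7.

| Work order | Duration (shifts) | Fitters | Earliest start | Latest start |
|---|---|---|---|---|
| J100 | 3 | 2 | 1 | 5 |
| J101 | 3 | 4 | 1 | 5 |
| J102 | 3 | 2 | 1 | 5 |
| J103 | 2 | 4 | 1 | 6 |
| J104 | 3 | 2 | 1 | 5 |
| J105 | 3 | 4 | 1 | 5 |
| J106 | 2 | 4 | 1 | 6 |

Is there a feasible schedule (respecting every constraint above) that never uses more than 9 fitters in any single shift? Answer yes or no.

no

The minimum achievable peak is 10; 9 < 10, so no feasible schedule stays within the cap.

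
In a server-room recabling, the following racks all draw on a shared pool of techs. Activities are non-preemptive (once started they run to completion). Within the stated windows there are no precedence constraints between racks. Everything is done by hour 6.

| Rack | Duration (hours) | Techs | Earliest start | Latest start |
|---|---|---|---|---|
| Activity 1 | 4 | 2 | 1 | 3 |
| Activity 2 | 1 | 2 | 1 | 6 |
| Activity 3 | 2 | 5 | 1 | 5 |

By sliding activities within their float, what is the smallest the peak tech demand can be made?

Early-start (Activity 1@1, Activity 2@1, Activity 3@1) gives peak 9: h1:9  h2:7  h3:2  h4:2  h5:0  h6:0.
Shift Activity 3→5.
Schedule Activity 1@1, Activity 2@1, Activity 3@5: h1:4  h2:2  h3:2  h4:2  h5:5  h6:5 — peak 5.

5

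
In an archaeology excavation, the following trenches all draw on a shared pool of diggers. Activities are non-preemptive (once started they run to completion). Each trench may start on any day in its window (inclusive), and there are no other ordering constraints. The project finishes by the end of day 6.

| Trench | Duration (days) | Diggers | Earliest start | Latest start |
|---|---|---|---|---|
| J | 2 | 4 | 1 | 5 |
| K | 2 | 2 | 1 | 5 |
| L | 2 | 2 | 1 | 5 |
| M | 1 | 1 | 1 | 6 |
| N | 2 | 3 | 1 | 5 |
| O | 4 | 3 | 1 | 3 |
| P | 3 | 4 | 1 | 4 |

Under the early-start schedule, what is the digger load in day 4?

3

At early start, day 4 has: O.
Demand: 3 = 3.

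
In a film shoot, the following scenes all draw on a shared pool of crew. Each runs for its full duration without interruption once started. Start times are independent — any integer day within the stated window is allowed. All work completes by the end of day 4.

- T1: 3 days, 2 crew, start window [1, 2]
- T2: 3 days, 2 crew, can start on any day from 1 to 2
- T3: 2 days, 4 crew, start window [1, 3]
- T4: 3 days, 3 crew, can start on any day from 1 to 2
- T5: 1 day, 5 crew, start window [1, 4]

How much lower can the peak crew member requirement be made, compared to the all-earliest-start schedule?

Early-start peak: d1:16  d2:11  d3:7  d4:0 ⇒ 16.
Leveled (T1@1, T2@1, T3@1, T4@1, T5@4): d1:11  d2:11  d3:7  d4:5 ⇒ 11.
Reduction 16 − 11 = 5.

5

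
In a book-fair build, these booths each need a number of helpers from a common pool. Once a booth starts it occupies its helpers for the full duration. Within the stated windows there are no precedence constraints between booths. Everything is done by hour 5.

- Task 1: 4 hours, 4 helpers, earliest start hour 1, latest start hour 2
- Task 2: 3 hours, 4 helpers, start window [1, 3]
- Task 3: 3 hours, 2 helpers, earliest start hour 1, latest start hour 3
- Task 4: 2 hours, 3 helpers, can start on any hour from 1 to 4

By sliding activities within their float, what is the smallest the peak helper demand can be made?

Early-start (Task 1@1, Task 2@1, Task 3@1, Task 4@1) gives peak 13: h1:13  h2:13  h3:10  h4:4  h5:0.
Shift Task 4→4.
Schedule Task 1@1, Task 2@1, Task 3@1, Task 4@4: h1:10  h2:10  h3:10  h4:7  h5:3 — peak 10.

10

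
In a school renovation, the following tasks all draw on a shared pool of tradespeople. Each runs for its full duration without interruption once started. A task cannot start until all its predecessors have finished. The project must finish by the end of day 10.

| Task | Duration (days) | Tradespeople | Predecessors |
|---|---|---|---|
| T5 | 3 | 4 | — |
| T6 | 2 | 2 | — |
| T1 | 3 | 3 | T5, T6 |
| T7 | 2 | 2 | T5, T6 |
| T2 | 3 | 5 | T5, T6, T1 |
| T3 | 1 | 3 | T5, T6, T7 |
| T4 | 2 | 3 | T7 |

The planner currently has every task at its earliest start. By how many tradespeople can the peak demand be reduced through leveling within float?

3

Early-start peak: d1:6  d2:6  d3:4  d4:5  d5:5  d6:9  d7:8  d8:5  d9:5  d10:0 ⇒ 9.
Leveled (T5@1, T6@1, T1@4, T7@4, T2@8, T3@7, T4@6): d1:6  d2:6  d3:4  d4:5  d5:5  d6:6  d7:6  d8:5  d9:5  d10:5 ⇒ 6.
Reduction 9 − 6 = 3.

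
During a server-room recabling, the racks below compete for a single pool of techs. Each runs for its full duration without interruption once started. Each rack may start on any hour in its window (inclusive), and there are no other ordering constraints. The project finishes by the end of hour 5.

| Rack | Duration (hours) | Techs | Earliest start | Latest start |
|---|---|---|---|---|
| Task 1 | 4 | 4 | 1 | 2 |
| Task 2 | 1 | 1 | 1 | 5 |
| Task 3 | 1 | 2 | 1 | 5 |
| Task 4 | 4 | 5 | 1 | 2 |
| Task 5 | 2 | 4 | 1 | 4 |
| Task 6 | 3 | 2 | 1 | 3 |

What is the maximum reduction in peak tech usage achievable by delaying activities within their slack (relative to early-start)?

5

Early-start peak: h1:18  h2:15  h3:11  h4:9  h5:0 ⇒ 18.
Leveled (Task 1@1, Task 2@1, Task 3@1, Task 4@2, Task 5@1, Task 6@3): h1:11  h2:13  h3:11  h4:11  h5:7 ⇒ 13.
Reduction 18 − 13 = 5.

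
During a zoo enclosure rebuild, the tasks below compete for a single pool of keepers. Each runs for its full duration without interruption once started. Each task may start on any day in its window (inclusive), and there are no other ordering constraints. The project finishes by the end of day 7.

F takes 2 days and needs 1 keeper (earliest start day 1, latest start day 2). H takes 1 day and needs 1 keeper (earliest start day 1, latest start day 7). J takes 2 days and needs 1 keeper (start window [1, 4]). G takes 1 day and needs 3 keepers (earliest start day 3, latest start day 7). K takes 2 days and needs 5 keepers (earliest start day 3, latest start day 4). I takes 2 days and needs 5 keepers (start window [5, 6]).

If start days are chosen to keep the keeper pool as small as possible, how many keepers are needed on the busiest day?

5

Early-start (F@1, H@1, J@1, G@3, K@3, I@5) gives peak 8: d1:3  d2:2  d3:8  d4:5  d5:5  d6:5  d7:0.
Shift K→4, I→6.
Schedule F@1, H@1, J@1, G@3, K@4, I@6: d1:3  d2:2  d3:3  d4:5  d5:5  d6:5  d7:5 — peak 5.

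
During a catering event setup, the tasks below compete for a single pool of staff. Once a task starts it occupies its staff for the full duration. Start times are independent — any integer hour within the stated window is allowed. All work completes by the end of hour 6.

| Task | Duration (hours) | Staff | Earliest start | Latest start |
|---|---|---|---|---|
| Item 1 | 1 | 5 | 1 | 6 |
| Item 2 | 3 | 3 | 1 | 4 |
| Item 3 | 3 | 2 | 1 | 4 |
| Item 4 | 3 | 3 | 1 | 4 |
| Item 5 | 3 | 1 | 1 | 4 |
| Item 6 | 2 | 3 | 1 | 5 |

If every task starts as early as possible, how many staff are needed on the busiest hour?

17

Early-start schedule: Item 1@1, Item 2@1, Item 3@1, Item 4@1, Item 5@1, Item 6@1.
Load per hour: hour 1: 17, hour 2: 12, hour 3: 9, hour 4: 0, hour 5: 0, hour 6: 0.
Peak is 17.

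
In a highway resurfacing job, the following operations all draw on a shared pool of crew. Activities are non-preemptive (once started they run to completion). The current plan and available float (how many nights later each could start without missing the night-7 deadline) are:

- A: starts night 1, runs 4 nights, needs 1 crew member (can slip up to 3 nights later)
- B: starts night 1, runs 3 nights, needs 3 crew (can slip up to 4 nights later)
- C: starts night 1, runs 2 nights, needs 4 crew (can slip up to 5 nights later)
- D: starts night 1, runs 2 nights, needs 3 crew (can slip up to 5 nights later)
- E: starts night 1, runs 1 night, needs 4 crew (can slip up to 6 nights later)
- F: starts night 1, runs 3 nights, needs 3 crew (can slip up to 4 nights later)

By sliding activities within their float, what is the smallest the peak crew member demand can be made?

Early-start (A@1, B@1, C@1, D@1, E@1, F@1) gives peak 18: n1:18  n2:14  n3:7  n4:1  n5:0  n6:0  n7:0.
Shift C→4, E→6, F→5.
Schedule A@1, B@1, C@4, D@1, E@6, F@5: n1:7  n2:7  n3:4  n4:5  n5:7  n6:7  n7:3 — peak 7.

7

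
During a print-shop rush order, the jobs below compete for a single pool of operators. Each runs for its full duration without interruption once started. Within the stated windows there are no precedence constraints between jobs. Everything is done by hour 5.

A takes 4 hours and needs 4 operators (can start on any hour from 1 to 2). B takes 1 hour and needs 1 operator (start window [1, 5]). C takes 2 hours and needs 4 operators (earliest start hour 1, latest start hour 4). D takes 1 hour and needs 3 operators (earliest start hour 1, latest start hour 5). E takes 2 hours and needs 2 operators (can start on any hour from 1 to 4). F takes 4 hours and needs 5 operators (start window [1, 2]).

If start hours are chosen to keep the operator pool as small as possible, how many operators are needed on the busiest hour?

Early-start (A@1, B@1, C@1, D@1, E@1, F@1) gives peak 19: h1:19  h2:15  h3:9  h4:9  h5:0.
Shift E→3, F→2.
Schedule A@1, B@1, C@1, D@1, E@3, F@2: h1:12  h2:13  h3:11  h4:11  h5:5 — peak 13.

13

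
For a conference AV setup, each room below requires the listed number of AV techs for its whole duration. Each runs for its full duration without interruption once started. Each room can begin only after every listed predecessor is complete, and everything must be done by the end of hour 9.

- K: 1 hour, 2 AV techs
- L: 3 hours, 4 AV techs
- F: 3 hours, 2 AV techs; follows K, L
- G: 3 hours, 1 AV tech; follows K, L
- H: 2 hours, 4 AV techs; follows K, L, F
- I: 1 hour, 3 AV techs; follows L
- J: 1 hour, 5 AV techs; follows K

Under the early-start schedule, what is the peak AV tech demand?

9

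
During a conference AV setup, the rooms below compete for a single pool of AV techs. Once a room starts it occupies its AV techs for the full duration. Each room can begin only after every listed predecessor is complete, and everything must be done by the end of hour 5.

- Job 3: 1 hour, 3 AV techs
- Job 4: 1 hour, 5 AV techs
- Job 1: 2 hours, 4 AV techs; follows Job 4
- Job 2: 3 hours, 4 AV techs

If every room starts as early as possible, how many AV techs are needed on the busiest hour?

Early-start schedule: Job 3@1, Job 4@1, Job 1@2, Job 2@1.
Load per hour: hour 1: 12, hour 2: 8, hour 3: 8, hour 4: 0, hour 5: 0.
Peak is 12.

12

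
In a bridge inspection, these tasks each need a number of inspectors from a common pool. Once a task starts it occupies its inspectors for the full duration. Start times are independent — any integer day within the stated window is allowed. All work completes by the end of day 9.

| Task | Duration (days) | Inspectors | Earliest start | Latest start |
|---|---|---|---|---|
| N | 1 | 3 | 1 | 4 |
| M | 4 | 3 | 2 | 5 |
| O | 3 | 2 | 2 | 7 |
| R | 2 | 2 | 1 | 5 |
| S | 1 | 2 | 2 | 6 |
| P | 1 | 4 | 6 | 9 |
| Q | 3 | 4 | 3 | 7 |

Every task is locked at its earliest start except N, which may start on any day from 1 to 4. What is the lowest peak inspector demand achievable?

9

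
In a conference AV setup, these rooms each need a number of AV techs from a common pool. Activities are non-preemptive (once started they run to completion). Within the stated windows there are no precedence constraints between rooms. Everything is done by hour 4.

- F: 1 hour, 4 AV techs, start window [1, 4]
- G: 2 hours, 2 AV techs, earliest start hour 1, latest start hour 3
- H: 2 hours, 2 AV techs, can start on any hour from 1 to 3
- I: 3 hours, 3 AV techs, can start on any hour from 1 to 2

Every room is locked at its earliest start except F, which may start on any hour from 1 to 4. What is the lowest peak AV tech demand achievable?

7

F@1: h1:11  h2:7  h3:3  h4:0 → peak 11
F@2: h1:7  h2:11  h3:3  h4:0 → peak 11
F@3: h1:7  h2:7  h3:7  h4:0 → peak 7
F@4: h1:7  h2:7  h3:3  h4:4 → peak 7
Best is F@3, peak 7.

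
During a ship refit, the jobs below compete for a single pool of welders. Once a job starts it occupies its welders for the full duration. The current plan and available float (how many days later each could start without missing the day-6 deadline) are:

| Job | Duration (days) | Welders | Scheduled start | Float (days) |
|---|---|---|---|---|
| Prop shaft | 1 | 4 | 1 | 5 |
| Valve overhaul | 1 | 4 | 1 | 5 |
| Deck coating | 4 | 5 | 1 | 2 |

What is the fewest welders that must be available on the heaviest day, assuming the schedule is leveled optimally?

5

Early-start (Prop shaft@1, Valve overhaul@1, Deck coating@1) gives peak 13: d1:13  d2:5  d3:5  d4:5  d5:0  d6:0.
Shift Valve overhaul→2, Deck coating→3.
Schedule Prop shaft@1, Valve overhaul@2, Deck coating@3: d1:4  d2:4  d3:5  d4:5  d5:5  d6:5 — peak 5.
Total welder-days = 28 over 6 days ⇒ peak ≥ ⌈28/6⌉ = 5, so 5 is optimal.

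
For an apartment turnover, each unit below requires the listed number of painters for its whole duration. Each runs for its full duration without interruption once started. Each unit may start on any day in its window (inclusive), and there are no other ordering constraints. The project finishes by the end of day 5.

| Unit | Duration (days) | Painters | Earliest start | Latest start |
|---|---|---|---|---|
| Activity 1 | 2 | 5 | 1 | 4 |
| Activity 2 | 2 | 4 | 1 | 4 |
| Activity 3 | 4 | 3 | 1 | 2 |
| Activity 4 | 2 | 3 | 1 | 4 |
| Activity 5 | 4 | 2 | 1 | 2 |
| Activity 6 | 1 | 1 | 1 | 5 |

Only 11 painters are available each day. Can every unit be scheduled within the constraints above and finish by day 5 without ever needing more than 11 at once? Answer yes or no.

no

The minimum achievable peak is 12; 11 < 12, so no feasible schedule stays within the cap.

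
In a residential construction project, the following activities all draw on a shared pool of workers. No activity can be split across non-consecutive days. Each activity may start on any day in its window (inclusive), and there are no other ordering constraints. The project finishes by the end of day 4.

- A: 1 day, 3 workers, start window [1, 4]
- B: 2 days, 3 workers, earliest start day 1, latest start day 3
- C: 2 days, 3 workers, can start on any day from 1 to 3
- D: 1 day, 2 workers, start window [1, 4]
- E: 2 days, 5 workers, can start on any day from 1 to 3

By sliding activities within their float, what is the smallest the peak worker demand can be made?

8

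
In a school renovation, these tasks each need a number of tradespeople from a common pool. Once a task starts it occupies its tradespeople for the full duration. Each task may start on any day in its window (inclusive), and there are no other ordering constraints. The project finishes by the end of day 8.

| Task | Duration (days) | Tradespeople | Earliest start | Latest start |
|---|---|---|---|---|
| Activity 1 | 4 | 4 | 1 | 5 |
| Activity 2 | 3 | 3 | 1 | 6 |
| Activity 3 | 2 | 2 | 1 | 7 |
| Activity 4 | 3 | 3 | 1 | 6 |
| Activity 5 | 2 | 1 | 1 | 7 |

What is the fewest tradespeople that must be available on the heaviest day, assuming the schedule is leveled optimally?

Early-start (Activity 1@1, Activity 2@1, Activity 3@1, Activity 4@1, Activity 5@1) gives peak 13: d1:13  d2:13  d3:10  d4:4  d5:0  d6:0  d7:0  d8:0.
Shift Activity 2→5, Activity 4→5, Activity 5→3.
Schedule Activity 1@1, Activity 2@5, Activity 3@1, Activity 4@5, Activity 5@3: d1:6  d2:6  d3:5  d4:5  d5:6  d6:6  d7:6  d8:0 — peak 6.

6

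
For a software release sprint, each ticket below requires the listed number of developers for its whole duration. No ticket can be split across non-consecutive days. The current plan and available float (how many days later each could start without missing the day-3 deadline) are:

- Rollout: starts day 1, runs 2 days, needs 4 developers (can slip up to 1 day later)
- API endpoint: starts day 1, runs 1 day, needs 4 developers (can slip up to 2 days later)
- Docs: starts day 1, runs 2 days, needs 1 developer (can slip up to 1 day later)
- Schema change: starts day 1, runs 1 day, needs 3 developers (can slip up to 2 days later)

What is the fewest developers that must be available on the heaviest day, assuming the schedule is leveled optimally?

Early-start (Rollout@1, API endpoint@1, Docs@1, Schema change@1) gives peak 12: d1:12  d2:5  d3:0.
Shift API endpoint→3, Schema change→3.
Schedule Rollout@1, API endpoint@3, Docs@1, Schema change@3: d1:5  d2:5  d3:7 — peak 7.

7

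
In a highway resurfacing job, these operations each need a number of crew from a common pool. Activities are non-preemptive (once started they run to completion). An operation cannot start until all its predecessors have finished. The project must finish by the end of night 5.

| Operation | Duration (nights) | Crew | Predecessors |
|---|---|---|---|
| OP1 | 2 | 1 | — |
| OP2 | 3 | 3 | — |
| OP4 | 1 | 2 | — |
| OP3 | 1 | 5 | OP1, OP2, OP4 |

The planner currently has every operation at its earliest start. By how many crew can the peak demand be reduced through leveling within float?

Early-start peak: n1:6  n2:4  n3:3  n4:5  n5:0 ⇒ 6.
Leveled (OP1@1, OP2@1, OP4@3, OP3@4): n1:4  n2:4  n3:5  n4:5  n5:0 ⇒ 5.
Reduction 6 − 5 = 1.

1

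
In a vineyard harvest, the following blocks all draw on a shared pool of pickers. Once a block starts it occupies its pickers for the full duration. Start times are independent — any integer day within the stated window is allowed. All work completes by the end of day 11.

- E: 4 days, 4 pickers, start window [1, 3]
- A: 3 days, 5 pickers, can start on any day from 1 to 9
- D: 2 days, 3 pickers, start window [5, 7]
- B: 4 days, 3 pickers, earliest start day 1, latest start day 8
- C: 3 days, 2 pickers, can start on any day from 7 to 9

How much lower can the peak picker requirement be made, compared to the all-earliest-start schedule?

5

Early-start peak: d1:12  d2:12  d3:12  d4:7  d5:3  d6:3  d7:2  d8:2  d9:2  d10:0  d11:0 ⇒ 12.
Leveled (E@1, A@7, D@5, B@1, C@7): d1:7  d2:7  d3:7  d4:7  d5:3  d6:3  d7:7  d8:7  d9:7  d10:0  d11:0 ⇒ 7.
Reduction 12 − 7 = 5.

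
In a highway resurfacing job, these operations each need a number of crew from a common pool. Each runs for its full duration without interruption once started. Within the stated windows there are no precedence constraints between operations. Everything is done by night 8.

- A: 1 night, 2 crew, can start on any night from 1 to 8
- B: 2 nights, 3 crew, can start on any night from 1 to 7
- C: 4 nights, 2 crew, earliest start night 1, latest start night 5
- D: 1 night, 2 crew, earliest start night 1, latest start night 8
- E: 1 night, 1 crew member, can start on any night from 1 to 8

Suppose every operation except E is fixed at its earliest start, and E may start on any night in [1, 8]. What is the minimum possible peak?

9

E@1: n1:10  n2:5  n3:2  n4:2  n5:0  n6:0  n7:0  n8:0 → peak 10
E@2: n1:9  n2:6  n3:2  n4:2  n5:0  n6:0  n7:0  n8:0 → peak 9
E@3: n1:9  n2:5  n3:3  n4:2  n5:0  n6:0  n7:0  n8:0 → peak 9
E@4: n1:9  n2:5  n3:2  n4:3  n5:0  n6:0  n7:0  n8:0 → peak 9
E@5: n1:9  n2:5  n3:2  n4:2  n5:1  n6:0  n7:0  n8:0 → peak 9
E@6: n1:9  n2:5  n3:2  n4:2  n5:0  n6:1  n7:0  n8:0 → peak 9
E@7: n1:9  n2:5  n3:2  n4:2  n5:0  n6:0  n7:1  n8:0 → peak 9
E@8: n1:9  n2:5  n3:2  n4:2  n5:0  n6:0  n7:0  n8:1 → peak 9
Best is E@2, peak 9.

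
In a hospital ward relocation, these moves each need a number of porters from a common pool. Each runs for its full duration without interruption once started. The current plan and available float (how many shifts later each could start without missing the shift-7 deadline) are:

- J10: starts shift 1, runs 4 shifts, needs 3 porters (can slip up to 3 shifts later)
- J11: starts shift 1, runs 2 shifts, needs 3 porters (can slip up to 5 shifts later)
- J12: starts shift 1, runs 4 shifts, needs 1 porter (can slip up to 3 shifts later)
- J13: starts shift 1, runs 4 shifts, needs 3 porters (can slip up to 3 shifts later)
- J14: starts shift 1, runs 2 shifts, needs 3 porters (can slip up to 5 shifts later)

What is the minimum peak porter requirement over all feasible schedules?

7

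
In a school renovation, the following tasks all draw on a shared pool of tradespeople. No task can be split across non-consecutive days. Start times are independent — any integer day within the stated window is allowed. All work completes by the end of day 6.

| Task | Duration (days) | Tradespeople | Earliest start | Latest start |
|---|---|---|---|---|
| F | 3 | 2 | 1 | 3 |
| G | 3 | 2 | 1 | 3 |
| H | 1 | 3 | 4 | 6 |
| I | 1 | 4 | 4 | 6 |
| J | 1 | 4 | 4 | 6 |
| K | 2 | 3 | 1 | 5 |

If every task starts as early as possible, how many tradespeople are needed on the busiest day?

11

Early-start schedule: F@1, G@1, H@4, I@4, J@4, K@1.
Load per day: day 1: 7, day 2: 7, day 3: 4, day 4: 11, day 5: 0, day 6: 0.
Peak is 11.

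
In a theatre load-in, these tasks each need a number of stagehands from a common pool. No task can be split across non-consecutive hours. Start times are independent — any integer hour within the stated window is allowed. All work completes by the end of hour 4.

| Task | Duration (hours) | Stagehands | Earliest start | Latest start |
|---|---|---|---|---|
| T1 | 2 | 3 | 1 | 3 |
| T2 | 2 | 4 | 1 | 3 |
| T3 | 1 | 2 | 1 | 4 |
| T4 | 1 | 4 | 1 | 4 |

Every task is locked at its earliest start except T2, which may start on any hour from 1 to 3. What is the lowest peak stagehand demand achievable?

9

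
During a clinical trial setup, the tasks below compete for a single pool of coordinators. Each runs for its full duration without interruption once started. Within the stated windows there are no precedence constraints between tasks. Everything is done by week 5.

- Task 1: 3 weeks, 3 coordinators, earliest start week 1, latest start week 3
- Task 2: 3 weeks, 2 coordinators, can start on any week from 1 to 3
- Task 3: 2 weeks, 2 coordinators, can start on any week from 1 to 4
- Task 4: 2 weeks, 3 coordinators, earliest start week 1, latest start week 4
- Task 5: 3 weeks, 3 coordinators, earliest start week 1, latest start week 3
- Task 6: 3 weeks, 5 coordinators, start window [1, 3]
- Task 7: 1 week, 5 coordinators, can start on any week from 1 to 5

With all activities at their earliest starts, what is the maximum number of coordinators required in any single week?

23

Early-start schedule: Task 1@1, Task 2@1, Task 3@1, Task 4@1, Task 5@1, Task 6@1, Task 7@1.
Load per week: week 1: 23, week 2: 18, week 3: 13, week 4: 0, week 5: 0.
Peak is 23.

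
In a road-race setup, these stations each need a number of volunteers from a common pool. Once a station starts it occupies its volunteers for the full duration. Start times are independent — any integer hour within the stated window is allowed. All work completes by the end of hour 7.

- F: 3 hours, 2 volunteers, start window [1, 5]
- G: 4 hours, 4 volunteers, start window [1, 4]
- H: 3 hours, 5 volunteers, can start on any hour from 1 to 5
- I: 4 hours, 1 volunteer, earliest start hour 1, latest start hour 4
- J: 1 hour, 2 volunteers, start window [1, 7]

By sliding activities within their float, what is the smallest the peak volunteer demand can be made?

7

Early-start (F@1, G@1, H@1, I@1, J@1) gives peak 14: h1:14  h2:12  h3:12  h4:5  h5:0  h6:0  h7:0.
Shift H→5, J→4.
Schedule F@1, G@1, H@5, I@1, J@4: h1:7  h2:7  h3:7  h4:7  h5:5  h6:5  h7:5 — peak 7.
Total volunteer-hours = 43 over 7 hours ⇒ peak ≥ ⌈43/7⌉ = 7, so 7 is optimal.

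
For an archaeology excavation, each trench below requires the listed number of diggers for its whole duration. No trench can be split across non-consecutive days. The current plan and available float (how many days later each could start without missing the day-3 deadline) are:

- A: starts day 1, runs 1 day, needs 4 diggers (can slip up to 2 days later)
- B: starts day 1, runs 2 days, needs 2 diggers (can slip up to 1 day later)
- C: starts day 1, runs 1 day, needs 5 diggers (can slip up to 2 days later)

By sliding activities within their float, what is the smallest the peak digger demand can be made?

Early-start (A@1, B@1, C@1) gives peak 11: d1:11  d2:2  d3:0.
Shift C→3.
Schedule A@1, B@1, C@3: d1:6  d2:2  d3:5 — peak 6.
No arrangement of the 18 feasible schedules does better.

6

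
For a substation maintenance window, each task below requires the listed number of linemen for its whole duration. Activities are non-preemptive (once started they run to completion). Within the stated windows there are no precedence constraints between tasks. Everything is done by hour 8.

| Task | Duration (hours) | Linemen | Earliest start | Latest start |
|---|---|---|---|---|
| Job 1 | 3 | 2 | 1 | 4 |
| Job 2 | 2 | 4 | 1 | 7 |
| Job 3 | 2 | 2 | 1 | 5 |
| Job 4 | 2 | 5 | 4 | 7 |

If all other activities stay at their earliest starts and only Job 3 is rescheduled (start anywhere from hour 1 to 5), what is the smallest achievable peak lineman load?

7

Job 3@1: h1:8  h2:8  h3:2  h4:5  h5:5  h6:0  h7:0  h8:0 → peak 8
Job 3@2: h1:6  h2:8  h3:4  h4:5  h5:5  h6:0  h7:0  h8:0 → peak 8
Job 3@3: h1:6  h2:6  h3:4  h4:7  h5:5  h6:0  h7:0  h8:0 → peak 7
Job 3@4: h1:6  h2:6  h3:2  h4:7  h5:7  h6:0  h7:0  h8:0 → peak 7
Job 3@5: h1:6  h2:6  h3:2  h4:5  h5:7  h6:2  h7:0  h8:0 → peak 7
Best is Job 3@3, peak 7.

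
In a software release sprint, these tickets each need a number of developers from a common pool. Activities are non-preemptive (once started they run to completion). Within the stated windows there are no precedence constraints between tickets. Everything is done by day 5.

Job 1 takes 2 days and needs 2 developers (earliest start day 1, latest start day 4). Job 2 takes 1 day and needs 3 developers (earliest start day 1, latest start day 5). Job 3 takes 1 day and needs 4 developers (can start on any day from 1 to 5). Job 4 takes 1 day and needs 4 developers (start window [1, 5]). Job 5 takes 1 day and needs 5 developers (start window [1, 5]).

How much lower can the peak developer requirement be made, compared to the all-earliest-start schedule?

Early-start peak: d1:18  d2:2  d3:0  d4:0  d5:0 ⇒ 18.
Leveled (Job 1@1, Job 2@1, Job 3@3, Job 4@4, Job 5@5): d1:5  d2:2  d3:4  d4:4  d5:5 ⇒ 5.
Reduction 18 − 5 = 13.

13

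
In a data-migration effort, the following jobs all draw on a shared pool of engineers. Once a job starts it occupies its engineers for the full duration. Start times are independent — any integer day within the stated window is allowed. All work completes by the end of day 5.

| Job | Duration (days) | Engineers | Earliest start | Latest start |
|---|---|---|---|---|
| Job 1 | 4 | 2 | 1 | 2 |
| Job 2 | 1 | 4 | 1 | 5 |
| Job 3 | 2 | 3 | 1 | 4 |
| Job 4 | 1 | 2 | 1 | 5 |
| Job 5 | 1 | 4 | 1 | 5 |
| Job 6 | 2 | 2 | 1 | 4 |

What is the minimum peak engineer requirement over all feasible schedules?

6

Early-start (Job 1@1, Job 2@1, Job 3@1, Job 4@1, Job 5@1, Job 6@1) gives peak 17: d1:17  d2:7  d3:2  d4:2  d5:0.
Shift Job 3→2, Job 4→4, Job 5→5, Job 6→4.
Schedule Job 1@1, Job 2@1, Job 3@2, Job 4@4, Job 5@5, Job 6@4: d1:6  d2:5  d3:5  d4:6  d5:6 — peak 6.
Total engineer-days = 28 over 5 days ⇒ peak ≥ ⌈28/5⌉ = 6, so 6 is optimal.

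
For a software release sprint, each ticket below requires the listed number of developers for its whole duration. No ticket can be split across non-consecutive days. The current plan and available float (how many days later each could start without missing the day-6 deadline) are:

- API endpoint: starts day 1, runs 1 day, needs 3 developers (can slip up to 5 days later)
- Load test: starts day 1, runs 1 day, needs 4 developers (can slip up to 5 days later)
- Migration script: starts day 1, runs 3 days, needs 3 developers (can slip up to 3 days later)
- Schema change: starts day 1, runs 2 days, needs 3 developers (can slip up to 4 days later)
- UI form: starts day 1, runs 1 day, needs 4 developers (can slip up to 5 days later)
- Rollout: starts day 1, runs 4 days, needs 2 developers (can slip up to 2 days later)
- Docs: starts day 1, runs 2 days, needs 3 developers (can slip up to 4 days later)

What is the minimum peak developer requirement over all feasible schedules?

8

Early-start (API endpoint@1, Load test@1, Migration script@1, Schema change@1, UI form@1, Rollout@1, Docs@1) gives peak 22: d1:22  d2:11  d3:5  d4:2  d5:0  d6:0.
Shift Migration script→2, Schema change→2, UI form→6, Rollout→2, Docs→4.
Schedule API endpoint@1, Load test@1, Migration script@2, Schema change@2, UI form@6, Rollout@2, Docs@4: d1:7  d2:8  d3:8  d4:8  d5:5  d6:4 — peak 8.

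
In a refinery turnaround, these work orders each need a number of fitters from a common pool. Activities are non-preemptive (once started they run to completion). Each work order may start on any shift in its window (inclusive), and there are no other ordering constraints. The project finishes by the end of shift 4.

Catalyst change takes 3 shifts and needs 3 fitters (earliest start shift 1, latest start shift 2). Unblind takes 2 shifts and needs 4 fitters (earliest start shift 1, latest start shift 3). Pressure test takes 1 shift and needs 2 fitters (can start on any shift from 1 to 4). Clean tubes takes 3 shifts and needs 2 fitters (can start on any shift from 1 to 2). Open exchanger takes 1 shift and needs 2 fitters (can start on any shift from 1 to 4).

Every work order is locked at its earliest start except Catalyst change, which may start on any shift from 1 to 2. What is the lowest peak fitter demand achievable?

10

Catalyst change@1: s1:13  s2:9  s3:5  s4:0 → peak 13
Catalyst change@2: s1:10  s2:9  s3:5  s4:3 → peak 10
Best is Catalyst change@2, peak 10.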